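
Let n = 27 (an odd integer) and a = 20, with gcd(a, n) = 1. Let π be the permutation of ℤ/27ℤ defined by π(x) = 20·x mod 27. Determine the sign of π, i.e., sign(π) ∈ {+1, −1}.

-1

Trace 4: π^k(4) = [4, 26, 7, 5, 19, 2, 13] for k=0..6.
Cycle lengths of π_20 on ℤ/27ℤ: [18, 6, 2, 1]; 4 cycles in total.
n − c = 27 − 4 = 23; sign = (−1)^23 = -1.
(20|27)_J = -1 (Zolotarev's lemma cross-check).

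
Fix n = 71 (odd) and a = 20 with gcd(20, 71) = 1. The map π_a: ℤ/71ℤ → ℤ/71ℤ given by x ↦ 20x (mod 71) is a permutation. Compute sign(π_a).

+1

Start at x=20: 20 → 45 → 48 → 37 → 30 → 32 → 1 → 20 (one orbit).
The orbit structure of x ↦ 20x mod 71: 11 orbits of sizes [7, 7, 7, 7, 7, 7, 7, 7, 7, 7, 1].
11 cycles on 71: each ℓ→(−1)^(ℓ−1), product (−1)^60 = +1.
Zolotarev: (20|71) = +1, matching the cycle-count sign.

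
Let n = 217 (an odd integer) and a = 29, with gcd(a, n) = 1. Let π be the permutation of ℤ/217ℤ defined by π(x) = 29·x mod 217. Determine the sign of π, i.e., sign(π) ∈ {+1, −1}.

Trace 78: π^k(78) = [78, 92, 64, 120, 8, 15, 1] for k=0..6.
Decompose π into cycles: lengths [10, 10, 10, 10, 10, 10, 10, 10, 10, 10, 10, 10, 10, 10, 10, 10, 10, 10, 10, 10, 10, 1, 1, 1, 1, 1, 1, 1] (28 cycles, including the fixed point 0).
28 cycles on 217: each ℓ→(−1)^(ℓ−1), product (−1)^189 = -1.
(29|217)_J = -1 (Zolotarev's lemma cross-check).

-1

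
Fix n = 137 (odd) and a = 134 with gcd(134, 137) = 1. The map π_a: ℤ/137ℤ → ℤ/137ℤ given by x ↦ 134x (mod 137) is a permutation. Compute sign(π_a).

-1

Start at x=89: 89 → 7 → 116 → 63 → 85 → 19 → 80 → … (one orbit).
2 cycles of lengths [136, 1].
Σ(ℓ_i−1) = 137−2 = 135; sign = (−1)^135 = -1.
Zolotarev: (134|137) = -1, matching the cycle-count sign.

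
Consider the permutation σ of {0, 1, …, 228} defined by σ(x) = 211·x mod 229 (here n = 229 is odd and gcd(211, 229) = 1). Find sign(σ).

Orbit of 135 under x↦211x: [135, 89, 1, 211, 95, 122, 94]… (length divides ord_229(211)).
Cycle lengths of π_211 on ℤ/229ℤ: [12, 12, 12, 12, 12, 12, 12, 12, 12, 12, 12, 12, 12, 12, 12, 12, 12, 12, 12, 1]; 20 cycles in total.
n − c = 229 − 20 = 209; sign = (−1)^209 = -1.

-1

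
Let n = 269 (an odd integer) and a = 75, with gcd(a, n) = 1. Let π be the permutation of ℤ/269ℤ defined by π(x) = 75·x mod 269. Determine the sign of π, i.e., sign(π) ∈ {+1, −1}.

-1

Orbit of 85 under x↦75x: [85, 188, 112, 61, 2, 150, 221]… (length divides ord_269(75)).
Decompose π into cycles: lengths [268, 1] (2 cycles, including the fixed point 0).
n − c = 269 − 2 = 267; sign = (−1)^267 = -1.
Zolotarev: (75|269) = -1, matching the cycle-count sign.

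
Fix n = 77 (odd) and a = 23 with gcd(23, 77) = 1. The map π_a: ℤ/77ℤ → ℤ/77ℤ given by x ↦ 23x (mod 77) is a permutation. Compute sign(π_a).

+1

Trace 23: π^k(23) = [23, 67, 1] for k=0..2.
Cycle type of π: 3×22 + 1×11; total 33 cycles.
77 − 33 = 44 transpositions; sign(π) = (−1)^44 = +1.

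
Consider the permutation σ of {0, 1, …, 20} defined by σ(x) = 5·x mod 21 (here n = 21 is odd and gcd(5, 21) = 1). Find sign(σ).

+1

Start at x=16: 16 → 17 → 1 → 5 → 4 → 20 → 16 (one orbit).
The orbit structure of x ↦ 5x mod 21: 5 orbits of sizes [6, 6, 6, 2, 1].
n − c = 21 − 5 = 16; sign = (−1)^16 = +1.
Zolotarev: (5|21) = +1, matching the cycle-count sign.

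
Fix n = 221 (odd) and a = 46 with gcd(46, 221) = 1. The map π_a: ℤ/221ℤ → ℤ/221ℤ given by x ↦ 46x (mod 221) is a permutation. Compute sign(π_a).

Trace 55: π^k(55) = [55, 99, 134, 197, 1, 46, 127] for k=0..6.
Decompose π into cycles: lengths [48, 48, 48, 48, 16, 12, 1] (7 cycles, including the fixed point 0).
221 − 7 = 214 transpositions; sign(π) = (−1)^214 = +1.
Via Zolotarev, sign(π_{46}) = (46|221) = +1.

+1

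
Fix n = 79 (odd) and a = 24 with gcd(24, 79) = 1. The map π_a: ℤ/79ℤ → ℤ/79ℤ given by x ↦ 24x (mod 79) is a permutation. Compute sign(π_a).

Start at x=24: 24 → 23 → 78 → 55 → 56 → 1 → 24 (one orbit).
14 cycles of lengths [6, 6, 6, 6, 6, 6, 6, 6, 6, 6, 6, 6, 6, 1].
With 14 cycles on 79 points, sign = (−1)^{79−14} = -1.
Zolotarev: (24|79) = -1, matching the cycle-count sign.

-1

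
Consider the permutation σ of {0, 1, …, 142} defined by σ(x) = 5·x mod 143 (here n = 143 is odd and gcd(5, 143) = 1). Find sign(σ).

-1

Orbit of 125 under x↦5x: [125, 53, 122, 38, 47, 92, 31]… (length divides ord_143(5)).
π_5 has 12 disjoint cycles with lengths [20, 20, 20, 20, 20, 20, 5, 5, 4, 4, 4, 1] on {0,…,142}.
12 cycles on 143: each ℓ→(−1)^(ℓ−1), product (−1)^131 = -1.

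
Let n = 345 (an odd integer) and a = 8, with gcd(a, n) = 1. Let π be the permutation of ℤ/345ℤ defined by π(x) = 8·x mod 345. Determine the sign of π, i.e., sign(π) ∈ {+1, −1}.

+1

Orbit of 2 under x↦8x: [2, 16, 128, 334, 257, 331, 233]… (length divides ord_345(8)).
Cycle lengths of π_8 on ℤ/345ℤ: [44, 44, 44, 44, 44, 44, 22, 22, 11, 11, 4, 4, 4, 2, 1]; 15 cycles in total.
15 cycles on 345: each ℓ→(−1)^(ℓ−1), product (−1)^330 = +1.
(8|345)_J = +1 (Zolotarev's lemma cross-check).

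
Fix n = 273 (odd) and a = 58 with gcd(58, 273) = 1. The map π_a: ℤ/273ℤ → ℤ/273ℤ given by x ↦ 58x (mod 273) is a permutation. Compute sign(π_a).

Trace 190: π^k(190) = [190, 100, 67, 64, 163, 172, 148] for k=0..6.
Decompose π into cycles: lengths [12, 12, 12, 12, 12, 12, 12, 12, 12, 12, 12, 12, 12, 12, 12, 12, 12, 12, 12, 12, 12, 3, 3, 3, 3, 3, 3, 1, 1, 1] (30 cycles, including the fixed point 0).
Σ(ℓ_i−1) = 273−30 = 243; sign = (−1)^243 = -1.

-1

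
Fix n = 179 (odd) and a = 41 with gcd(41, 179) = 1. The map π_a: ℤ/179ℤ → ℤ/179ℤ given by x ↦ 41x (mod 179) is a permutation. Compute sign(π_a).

-1

Orbit of 177 under x↦41x: [177, 97, 39, 167, 45, 55, 107]… (length divides ord_179(41)).
The orbit structure of x ↦ 41x mod 179: 2 orbits of sizes [178, 1].
With 2 cycles on 179 points, sign = (−1)^{179−2} = -1.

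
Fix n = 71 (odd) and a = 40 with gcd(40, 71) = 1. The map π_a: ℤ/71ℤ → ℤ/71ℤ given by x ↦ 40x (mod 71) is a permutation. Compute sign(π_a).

Trace 57: π^k(57) = [57, 8, 36, 20, 19, 50, 12] for k=0..6.
π_40 has 3 disjoint cycles with lengths [35, 35, 1] on {0,…,70}.
sign(π) = (−1)^{n − #cycles} = (−1)^{71−3} = (−1)^68 = +1.

+1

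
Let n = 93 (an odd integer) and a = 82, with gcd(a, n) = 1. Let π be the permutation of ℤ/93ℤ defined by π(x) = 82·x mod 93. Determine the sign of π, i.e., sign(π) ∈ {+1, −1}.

Trace 19: π^k(19) = [19, 70, 67, 7, 16, 10, 76] for k=0..6.
Cycle lengths of π_82 on ℤ/93ℤ: [15, 15, 15, 15, 15, 15, 1, 1, 1]; 9 cycles in total.
Σ(ℓ_i−1) = 93−9 = 84; sign = (−1)^84 = +1.
The Jacobi symbol (82|93) = +1 (Zolotarev) agrees.

+1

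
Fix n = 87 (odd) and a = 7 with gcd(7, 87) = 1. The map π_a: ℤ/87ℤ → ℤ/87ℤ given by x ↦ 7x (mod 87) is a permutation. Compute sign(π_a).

Orbit of 1 under x↦7x: [1, 7, 49, 82, 52, 16, 25]… (length divides ord_87(7)).
The orbit structure of x ↦ 7x mod 87: 15 orbits of sizes [7, 7, 7, 7, 7, 7, 7, 7, 7, 7, 7, 7, 1, 1, 1].
87 − 15 = 72 transpositions; sign(π) = (−1)^72 = +1.

+1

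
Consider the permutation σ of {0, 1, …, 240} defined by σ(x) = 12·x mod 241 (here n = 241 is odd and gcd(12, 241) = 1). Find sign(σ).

Start at x=8: 8 → 96 → 188 → 87 → 80 → 237 → 193 → … (one orbit).
The orbit structure of x ↦ 12x mod 241: 3 orbits of sizes [120, 120, 1].
Σ(ℓ_i−1) = 241−3 = 238; sign = (−1)^238 = +1.

+1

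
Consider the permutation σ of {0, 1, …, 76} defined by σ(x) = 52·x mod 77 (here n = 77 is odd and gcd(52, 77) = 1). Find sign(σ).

+1

Start at x=16: 16 → 62 → 67 → 19 → 64 → 17 → 37 → … (one orbit).
Cycle lengths of π_52 on ℤ/77ℤ: [30, 30, 10, 6, 1]; 5 cycles in total.
n − c = 77 − 5 = 72; sign = (−1)^72 = +1.
(52|77)_J = +1 (Zolotarev's lemma cross-check).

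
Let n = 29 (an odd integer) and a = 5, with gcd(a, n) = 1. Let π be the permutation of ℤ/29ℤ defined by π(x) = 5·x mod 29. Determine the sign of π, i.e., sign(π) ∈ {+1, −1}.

Start at x=20: 20 → 13 → 7 → 6 → 1 → 5 → 25 → … (one orbit).
Cycle lengths of π_5 on ℤ/29ℤ: [14, 14, 1]; 3 cycles in total.
With 3 cycles on 29 points, sign = (−1)^{29−3} = +1.

+1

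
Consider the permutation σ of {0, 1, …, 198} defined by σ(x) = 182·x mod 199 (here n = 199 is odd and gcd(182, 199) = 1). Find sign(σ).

Trace 123: π^k(123) = [123, 98, 125, 64, 106, 188, 187] for k=0..6.
Decompose π into cycles: lengths [33, 33, 33, 33, 33, 33, 1] (7 cycles, including the fixed point 0).
Σ(ℓ_i−1) = 199−7 = 192; sign = (−1)^192 = +1.
(182|199)_J = +1 (Zolotarev's lemma cross-check).

+1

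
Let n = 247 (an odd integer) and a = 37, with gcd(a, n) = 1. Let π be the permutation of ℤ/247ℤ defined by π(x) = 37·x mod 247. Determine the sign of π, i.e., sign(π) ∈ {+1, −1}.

+1

Start at x=172: 172 → 189 → 77 → 132 → 191 → 151 → 153 → … (one orbit).
The orbit structure of x ↦ 37x mod 247: 29 orbits of sizes [12, 12, 12, 12, 12, 12, 12, 12, 12, 12, 12, 12, 12, 12, 12, 12, 12, 12, 12, 2, 2, 2, 2, 2, 2, 2, 2, 2, 1].
n − c = 247 − 29 = 218; sign = (−1)^218 = +1.
The Jacobi symbol (37|247) = +1 (Zolotarev) agrees.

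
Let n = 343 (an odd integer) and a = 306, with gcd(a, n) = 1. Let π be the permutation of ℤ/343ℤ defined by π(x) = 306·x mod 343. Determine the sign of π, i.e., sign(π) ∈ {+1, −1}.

Trace 278: π^k(278) = [278, 4, 195, 331, 101, 36, 40] for k=0..6.
The orbit structure of x ↦ 306x mod 343: 4 orbits of sizes [294, 42, 6, 1].
sign(π) = (−1)^{n − #cycles} = (−1)^{343−4} = (−1)^339 = -1.
Zolotarev: (306|343) = -1, matching the cycle-count sign.

-1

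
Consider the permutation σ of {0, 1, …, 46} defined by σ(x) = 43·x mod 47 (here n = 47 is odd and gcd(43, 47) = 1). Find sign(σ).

Start at x=22: 22 → 6 → 23 → 2 → 39 → 32 → 13 → … (one orbit).
2 cycles of lengths [46, 1].
sign(π) = (−1)^{n − #cycles} = (−1)^{47−2} = (−1)^45 = -1.
Zolotarev: (43|47) = -1, matching the cycle-count sign.

-1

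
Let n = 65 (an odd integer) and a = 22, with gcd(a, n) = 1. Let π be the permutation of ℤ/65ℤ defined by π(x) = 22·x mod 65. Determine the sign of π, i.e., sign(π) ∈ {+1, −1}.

-1

Orbit of 22 under x↦22x: [22, 29, 53, 61, 42, 14, 48]… (length divides ord_65(22)).
π_22 has 10 disjoint cycles with lengths [12, 12, 12, 12, 4, 3, 3, 3, 3, 1] on {0,…,64}.
10 cycles on 65: each ℓ→(−1)^(ℓ−1), product (−1)^55 = -1.
Zolotarev: (22|65) = -1, matching the cycle-count sign.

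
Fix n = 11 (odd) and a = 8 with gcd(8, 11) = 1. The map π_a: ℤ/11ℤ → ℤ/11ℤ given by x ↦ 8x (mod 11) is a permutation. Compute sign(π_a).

-1

Trace 8: π^k(8) = [8, 9, 6, 4, 10, 3, 2] for k=0..6.
Cycle type of π: 10 + 1; total 2 cycles.
11 − 2 = 9 transpositions; sign(π) = (−1)^9 = -1.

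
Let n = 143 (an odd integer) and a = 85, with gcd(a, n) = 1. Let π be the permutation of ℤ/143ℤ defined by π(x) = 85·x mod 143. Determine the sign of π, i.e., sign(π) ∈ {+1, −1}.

+1

Trace 54: π^k(54) = [54, 14, 46, 49, 18, 100, 63] for k=0..6.
Cycle type of π: 60×2 + 12 + 10 + 1; total 5 cycles.
5 cycles on 143: each ℓ→(−1)^(ℓ−1), product (−1)^138 = +1.
(85|143)_J = +1 (Zolotarev's lemma cross-check).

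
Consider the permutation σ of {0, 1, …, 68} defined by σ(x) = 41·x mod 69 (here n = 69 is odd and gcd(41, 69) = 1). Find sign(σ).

-1

Orbit of 49 under x↦41x: [49, 8, 52, 62, 58, 32, 1]… (length divides ord_69(41)).
6 cycles of lengths [22, 22, 11, 11, 2, 1].
sign(π) = (−1)^{n − #cycles} = (−1)^{69−6} = (−1)^63 = -1.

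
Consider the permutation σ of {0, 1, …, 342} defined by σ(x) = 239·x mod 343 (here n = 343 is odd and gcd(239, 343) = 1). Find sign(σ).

Orbit of 323 under x↦239x: [323, 22, 113, 253, 99, 337, 281]… (length divides ord_343(239)).
Decompose π into cycles: lengths [49, 49, 49, 49, 49, 49, 7, 7, 7, 7, 7, 7, 1, 1, 1, 1, 1, 1, 1] (19 cycles, including the fixed point 0).
n − c = 343 − 19 = 324; sign = (−1)^324 = +1.

+1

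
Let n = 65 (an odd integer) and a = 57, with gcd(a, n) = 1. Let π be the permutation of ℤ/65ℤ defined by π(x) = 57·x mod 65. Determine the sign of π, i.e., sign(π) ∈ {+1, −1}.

Trace 1: π^k(1) = [1, 57, 64, 8] for k=0..3.
Decompose π into cycles: lengths [4, 4, 4, 4, 4, 4, 4, 4, 4, 4, 4, 4, 4, 4, 4, 4, 1] (17 cycles, including the fixed point 0).
Σ(ℓ_i−1) = 65−17 = 48; sign = (−1)^48 = +1.

+1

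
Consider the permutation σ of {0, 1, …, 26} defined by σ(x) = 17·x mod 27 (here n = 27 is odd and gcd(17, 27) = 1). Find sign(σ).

-1

Orbit of 1 under x↦17x: [1, 17, 19, 26, 10, 8]… (length divides ord_27(17)).
Cycle type of π: 6×3 + 2×4 + 1; total 8 cycles.
With 8 cycles on 27 points, sign = (−1)^{27−8} = -1.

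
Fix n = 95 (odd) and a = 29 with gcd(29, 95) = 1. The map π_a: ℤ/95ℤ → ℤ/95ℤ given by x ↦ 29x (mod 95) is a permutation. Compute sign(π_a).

Trace 11: π^k(11) = [11, 34, 36, 94, 66, 14, 26] for k=0..6.
The orbit structure of x ↦ 29x mod 95: 8 orbits of sizes [18, 18, 18, 18, 18, 2, 2, 1].
n − c = 95 − 8 = 87; sign = (−1)^87 = -1.

-1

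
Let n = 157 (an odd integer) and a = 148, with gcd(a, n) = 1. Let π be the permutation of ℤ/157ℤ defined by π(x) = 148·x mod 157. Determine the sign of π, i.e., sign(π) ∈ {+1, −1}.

+1

Trace 10: π^k(10) = [10, 67, 25, 89, 141, 144, 117] for k=0..6.
Decompose π into cycles: lengths [78, 78, 1] (3 cycles, including the fixed point 0).
157 − 3 = 154 transpositions; sign(π) = (−1)^154 = +1.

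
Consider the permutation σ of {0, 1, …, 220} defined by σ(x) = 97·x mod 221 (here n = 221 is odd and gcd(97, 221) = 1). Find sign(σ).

Trace 122: π^k(122) = [122, 121, 24, 118, 175, 179, 125] for k=0..6.
Cycle type of π: 48×4 + 16 + 12 + 1; total 7 cycles.
Σ(ℓ_i−1) = 221−7 = 214; sign = (−1)^214 = +1.

+1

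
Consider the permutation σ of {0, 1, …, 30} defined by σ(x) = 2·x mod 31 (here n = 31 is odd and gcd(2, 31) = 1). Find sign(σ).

+1

Orbit of 1 under x↦2x: [1, 2, 4, 8, 16]… (length divides ord_31(2)).
The orbit structure of x ↦ 2x mod 31: 7 orbits of sizes [5, 5, 5, 5, 5, 5, 1].
sign(π) = (−1)^{n − #cycles} = (−1)^{31−7} = (−1)^24 = +1.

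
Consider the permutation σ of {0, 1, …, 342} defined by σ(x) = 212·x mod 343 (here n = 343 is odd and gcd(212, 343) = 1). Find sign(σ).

+1

Orbit of 200 under x↦212x: [200, 211, 142, 263, 190, 149, 32]… (length divides ord_343(212)).
Cycle lengths of π_212 on ℤ/343ℤ: [147, 147, 21, 21, 3, 3, 1]; 7 cycles in total.
sign(π) = (−1)^{n − #cycles} = (−1)^{343−7} = (−1)^336 = +1.
(212|343)_J = +1 (Zolotarev's lemma cross-check).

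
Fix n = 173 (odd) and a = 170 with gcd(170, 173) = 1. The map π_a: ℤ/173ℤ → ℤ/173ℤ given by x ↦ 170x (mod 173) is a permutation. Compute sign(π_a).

-1

Orbit of 56 under x↦170x: [56, 5, 158, 45, 38, 59, 169]… (length divides ord_173(170)).
Decompose π into cycles: lengths [172, 1] (2 cycles, including the fixed point 0).
With 2 cycles on 173 points, sign = (−1)^{173−2} = -1.
Check: (170/173) = -1 by Zolotarev.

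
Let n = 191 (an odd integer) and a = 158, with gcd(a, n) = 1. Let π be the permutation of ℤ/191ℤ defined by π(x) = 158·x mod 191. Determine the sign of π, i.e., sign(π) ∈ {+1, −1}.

+1

Trace 138: π^k(138) = [138, 30, 156, 9, 85, 60, 121] for k=0..6.
Decompose π into cycles: lengths [95, 95, 1] (3 cycles, including the fixed point 0).
Σ(ℓ_i−1) = 191−3 = 188; sign = (−1)^188 = +1.
Zolotarev: (158|191) = +1, matching the cycle-count sign.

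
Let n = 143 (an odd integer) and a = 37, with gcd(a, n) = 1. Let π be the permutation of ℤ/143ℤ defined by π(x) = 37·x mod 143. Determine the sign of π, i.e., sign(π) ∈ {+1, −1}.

-1

Start at x=60: 60 → 75 → 58 → 1 → 37 → 82 → 31 → … (one orbit).
6 cycles of lengths [60, 60, 12, 5, 5, 1].
With 6 cycles on 143 points, sign = (−1)^{143−6} = -1.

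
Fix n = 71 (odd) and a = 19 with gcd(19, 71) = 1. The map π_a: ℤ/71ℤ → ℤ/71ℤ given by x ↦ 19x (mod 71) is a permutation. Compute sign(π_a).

Orbit of 19 under x↦19x: [19, 6, 43, 36, 45, 3, 57]… (length divides ord_71(19)).
Cycle type of π: 35×2 + 1; total 3 cycles.
Σ(ℓ_i−1) = 71−3 = 68; sign = (−1)^68 = +1.

+1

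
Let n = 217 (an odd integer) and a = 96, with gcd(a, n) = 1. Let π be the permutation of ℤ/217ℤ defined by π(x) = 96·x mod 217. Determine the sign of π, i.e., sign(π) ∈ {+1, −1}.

+1

Trace 52: π^k(52) = [52, 1, 96, 102, 27, 205, 150] for k=0..6.
9 cycles of lengths [30, 30, 30, 30, 30, 30, 30, 6, 1].
Σ(ℓ_i−1) = 217−9 = 208; sign = (−1)^208 = +1.
Check: (96/217) = +1 by Zolotarev.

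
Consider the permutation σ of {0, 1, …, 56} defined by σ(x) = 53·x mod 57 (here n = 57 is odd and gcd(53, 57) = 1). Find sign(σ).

Start at x=55: 55 → 8 → 25 → 14 → 1 → 53 → 16 → … (one orbit).
π_53 has 5 disjoint cycles with lengths [18, 18, 18, 2, 1] on {0,…,56}.
Σ(ℓ_i−1) = 57−5 = 52; sign = (−1)^52 = +1.
Zolotarev: (53|57) = +1, matching the cycle-count sign.

+1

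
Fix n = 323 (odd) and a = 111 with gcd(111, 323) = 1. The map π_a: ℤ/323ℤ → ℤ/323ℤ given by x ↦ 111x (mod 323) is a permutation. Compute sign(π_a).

Trace 302: π^k(302) = [302, 253, 305, 263, 123, 87, 290] for k=0..6.
Cycle lengths of π_111 on ℤ/323ℤ: [72, 72, 72, 72, 9, 9, 8, 8, 1]; 9 cycles in total.
With 9 cycles on 323 points, sign = (−1)^{323−9} = +1.
Zolotarev: (111|323) = +1, matching the cycle-count sign.

+1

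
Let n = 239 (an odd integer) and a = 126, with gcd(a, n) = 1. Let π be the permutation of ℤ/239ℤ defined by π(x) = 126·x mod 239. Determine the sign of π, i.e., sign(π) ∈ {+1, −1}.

-1

Orbit of 26 under x↦126x: [26, 169, 23, 30, 195, 192, 53]… (length divides ord_239(126)).
Cycle type of π: 238 + 1; total 2 cycles.
Σ(ℓ_i−1) = 239−2 = 237; sign = (−1)^237 = -1.
The Jacobi symbol (126|239) = -1 (Zolotarev) agrees.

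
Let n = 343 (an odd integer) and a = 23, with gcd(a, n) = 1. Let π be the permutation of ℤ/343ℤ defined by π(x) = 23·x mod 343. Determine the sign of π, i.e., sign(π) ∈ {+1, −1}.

+1

Start at x=163: 163 → 319 → 134 → 338 → 228 → 99 → 219 → … (one orbit).
π_23 has 7 disjoint cycles with lengths [147, 147, 21, 21, 3, 3, 1] on {0,…,342}.
343 − 7 = 336 transpositions; sign(π) = (−1)^336 = +1.
The Jacobi symbol (23|343) = +1 (Zolotarev) agrees.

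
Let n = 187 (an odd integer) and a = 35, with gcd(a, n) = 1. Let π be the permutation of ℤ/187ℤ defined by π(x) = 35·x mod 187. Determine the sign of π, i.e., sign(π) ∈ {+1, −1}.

Trace 69: π^k(69) = [69, 171, 1, 35, 103, 52, 137] for k=0..6.
The orbit structure of x ↦ 35x mod 187: 34 orbits of sizes [10, 10, 10, 10, 10, 10, 10, 10, 10, 10, 10, 10, 10, 10, 10, 10, 10, 1, 1, 1, 1, 1, 1, 1, 1, 1, 1, 1, 1, 1, 1, 1, 1, 1].
With 34 cycles on 187 points, sign = (−1)^{187−34} = -1.

-1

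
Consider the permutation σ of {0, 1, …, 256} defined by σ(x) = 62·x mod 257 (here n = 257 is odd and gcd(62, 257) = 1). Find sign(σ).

Trace 208: π^k(208) = [208, 46, 25, 8, 239, 169, 198] for k=0..6.
3 cycles of lengths [128, 128, 1].
sign(π) = (−1)^{n − #cycles} = (−1)^{257−3} = (−1)^254 = +1.
Via Zolotarev, sign(π_{62}) = (62|257) = +1.

+1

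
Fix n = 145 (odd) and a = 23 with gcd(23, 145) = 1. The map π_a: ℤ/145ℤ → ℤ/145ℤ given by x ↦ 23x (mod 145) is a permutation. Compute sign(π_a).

Trace 7: π^k(7) = [7, 16, 78, 54, 82, 1, 23] for k=0..6.
Cycle type of π: 28×4 + 7×4 + 4 + 1; total 10 cycles.
sign(π) = (−1)^{n − #cycles} = (−1)^{145−10} = (−1)^135 = -1.

-1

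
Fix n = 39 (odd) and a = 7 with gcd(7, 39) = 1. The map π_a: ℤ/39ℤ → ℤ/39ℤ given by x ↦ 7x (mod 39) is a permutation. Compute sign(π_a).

-1

Trace 31: π^k(31) = [31, 22, 37, 25, 19, 16, 34] for k=0..6.
The orbit structure of x ↦ 7x mod 39: 6 orbits of sizes [12, 12, 12, 1, 1, 1].
n − c = 39 − 6 = 33; sign = (−1)^33 = -1.
Check: (7/39) = -1 by Zolotarev.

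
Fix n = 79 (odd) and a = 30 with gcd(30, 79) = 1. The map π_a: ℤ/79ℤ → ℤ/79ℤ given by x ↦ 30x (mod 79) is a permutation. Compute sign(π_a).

-1

Start at x=9: 9 → 33 → 42 → 75 → 38 → 34 → 72 → … (one orbit).
π_30 has 2 disjoint cycles with lengths [78, 1] on {0,…,78}.
2 cycles on 79: each ℓ→(−1)^(ℓ−1), product (−1)^77 = -1.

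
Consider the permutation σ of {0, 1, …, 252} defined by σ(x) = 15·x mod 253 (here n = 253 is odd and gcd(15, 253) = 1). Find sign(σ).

Orbit of 224 under x↦15x: [224, 71, 53, 36, 34, 4, 60]… (length divides ord_253(15)).
6 cycles of lengths [110, 110, 22, 5, 5, 1].
sign(π) = (−1)^{n − #cycles} = (−1)^{253−6} = (−1)^247 = -1.

-1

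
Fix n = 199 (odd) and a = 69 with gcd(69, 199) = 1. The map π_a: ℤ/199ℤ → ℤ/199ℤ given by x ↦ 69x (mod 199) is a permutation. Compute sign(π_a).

-1

Trace 138: π^k(138) = [138, 169, 119, 52, 6, 16, 109] for k=0..6.
Cycle lengths of π_69 on ℤ/199ℤ: [198, 1]; 2 cycles in total.
2 cycles on 199: each ℓ→(−1)^(ℓ−1), product (−1)^197 = -1.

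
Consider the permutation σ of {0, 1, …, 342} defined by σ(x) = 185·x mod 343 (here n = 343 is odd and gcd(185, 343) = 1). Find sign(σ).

-1

Start at x=239: 239 → 311 → 254 → 342 → 158 → 75 → 155 → … (one orbit).
Cycle lengths of π_185 on ℤ/343ℤ: [294, 42, 6, 1]; 4 cycles in total.
sign(π) = (−1)^{n − #cycles} = (−1)^{343−4} = (−1)^339 = -1.
Check: (185/343) = -1 by Zolotarev.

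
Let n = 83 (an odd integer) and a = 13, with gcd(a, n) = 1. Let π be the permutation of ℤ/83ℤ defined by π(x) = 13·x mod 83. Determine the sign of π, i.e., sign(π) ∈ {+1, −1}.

-1

Orbit of 60 under x↦13x: [60, 33, 14, 16, 42, 48, 43]… (length divides ord_83(13)).
The orbit structure of x ↦ 13x mod 83: 2 orbits of sizes [82, 1].
Σ(ℓ_i−1) = 83−2 = 81; sign = (−1)^81 = -1.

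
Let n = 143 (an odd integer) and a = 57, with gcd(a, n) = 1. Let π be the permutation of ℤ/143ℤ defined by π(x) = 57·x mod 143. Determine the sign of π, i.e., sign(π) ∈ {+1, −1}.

Orbit of 38 under x↦57x: [38, 21, 53, 18, 25, 138, 1]… (length divides ord_143(57)).
Cycle lengths of π_57 on ℤ/143ℤ: [20, 20, 20, 20, 20, 20, 10, 4, 4, 4, 1]; 11 cycles in total.
Σ(ℓ_i−1) = 143−11 = 132; sign = (−1)^132 = +1.
Zolotarev: (57|143) = +1, matching the cycle-count sign.

+1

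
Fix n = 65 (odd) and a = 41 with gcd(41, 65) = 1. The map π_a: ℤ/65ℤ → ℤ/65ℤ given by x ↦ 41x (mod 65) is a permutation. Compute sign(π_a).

-1

Orbit of 41 under x↦41x: [41, 56, 21, 16, 6, 51, 11]… (length divides ord_65(41)).
10 cycles of lengths [12, 12, 12, 12, 12, 1, 1, 1, 1, 1].
Σ(ℓ_i−1) = 65−10 = 55; sign = (−1)^55 = -1.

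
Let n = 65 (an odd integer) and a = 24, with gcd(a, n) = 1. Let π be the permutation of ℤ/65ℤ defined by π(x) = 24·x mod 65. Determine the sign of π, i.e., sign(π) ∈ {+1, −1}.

-1

Start at x=54: 54 → 61 → 34 → 36 → 19 → 1 → 24 → … (one orbit).
Cycle lengths of π_24 on ℤ/65ℤ: [12, 12, 12, 12, 12, 2, 2, 1]; 8 cycles in total.
sign(π) = (−1)^{n − #cycles} = (−1)^{65−8} = (−1)^57 = -1.
Check: (24/65) = -1 by Zolotarev.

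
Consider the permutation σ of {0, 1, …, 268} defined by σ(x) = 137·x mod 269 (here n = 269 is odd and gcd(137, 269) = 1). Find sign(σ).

-1

Orbit of 243 under x↦137x: [243, 204, 241, 199, 94, 235, 184]… (length divides ord_269(137)).
The orbit structure of x ↦ 137x mod 269: 2 orbits of sizes [268, 1].
Σ(ℓ_i−1) = 269−2 = 267; sign = (−1)^267 = -1.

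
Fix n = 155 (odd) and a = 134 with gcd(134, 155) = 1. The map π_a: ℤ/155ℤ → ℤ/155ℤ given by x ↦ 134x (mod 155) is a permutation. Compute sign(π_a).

+1

Start at x=49: 49 → 56 → 64 → 51 → 14 → 16 → 129 → … (one orbit).
π_134 has 9 disjoint cycles with lengths [30, 30, 30, 30, 15, 15, 2, 2, 1] on {0,…,154}.
9 cycles on 155: each ℓ→(−1)^(ℓ−1), product (−1)^146 = +1.
(134|155)_J = +1 (Zolotarev's lemma cross-check).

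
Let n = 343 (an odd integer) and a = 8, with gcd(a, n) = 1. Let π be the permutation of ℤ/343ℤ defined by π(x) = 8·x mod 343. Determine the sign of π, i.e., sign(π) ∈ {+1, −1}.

+1

Trace 239: π^k(239) = [239, 197, 204, 260, 22, 176, 36] for k=0..6.
Cycle lengths of π_8 on ℤ/343ℤ: [49, 49, 49, 49, 49, 49, 7, 7, 7, 7, 7, 7, 1, 1, 1, 1, 1, 1, 1]; 19 cycles in total.
n − c = 343 − 19 = 324; sign = (−1)^324 = +1.
Zolotarev: (8|343) = +1, matching the cycle-count sign.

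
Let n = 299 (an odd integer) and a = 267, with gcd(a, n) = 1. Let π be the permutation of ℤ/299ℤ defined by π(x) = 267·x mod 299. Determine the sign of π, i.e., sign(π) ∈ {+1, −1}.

Start at x=105: 105 → 228 → 179 → 252 → 9 → 11 → 246 → … (one orbit).
5 cycles of lengths [132, 132, 22, 12, 1].
sign(π) = (−1)^{n − #cycles} = (−1)^{299−5} = (−1)^294 = +1.

+1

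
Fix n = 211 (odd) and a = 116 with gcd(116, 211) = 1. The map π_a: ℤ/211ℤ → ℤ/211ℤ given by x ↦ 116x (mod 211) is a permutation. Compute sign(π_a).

-1

Orbit of 207 under x↦116x: [207, 169, 192, 117, 68, 81, 112]… (length divides ord_211(116)).
The orbit structure of x ↦ 116x mod 211: 2 orbits of sizes [210, 1].
With 2 cycles on 211 points, sign = (−1)^{211−2} = -1.
Via Zolotarev, sign(π_{116}) = (116|211) = -1.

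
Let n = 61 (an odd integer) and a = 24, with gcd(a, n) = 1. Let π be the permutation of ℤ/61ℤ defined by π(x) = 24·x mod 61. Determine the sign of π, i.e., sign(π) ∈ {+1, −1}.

Start at x=37: 37 → 34 → 23 → 3 → 11 → 20 → 53 → … (one orbit).
π_24 has 4 disjoint cycles with lengths [20, 20, 20, 1] on {0,…,60}.
n − c = 61 − 4 = 57; sign = (−1)^57 = -1.
Zolotarev: (24|61) = -1, matching the cycle-count sign.

-1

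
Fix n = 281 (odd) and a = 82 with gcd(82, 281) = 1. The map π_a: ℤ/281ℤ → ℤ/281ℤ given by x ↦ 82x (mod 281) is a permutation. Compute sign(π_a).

Start at x=81: 81 → 179 → 66 → 73 → 85 → 226 → 267 → … (one orbit).
The orbit structure of x ↦ 82x mod 281: 2 orbits of sizes [280, 1].
sign(π) = (−1)^{n − #cycles} = (−1)^{281−2} = (−1)^279 = -1.
Via Zolotarev, sign(π_{82}) = (82|281) = -1.

-1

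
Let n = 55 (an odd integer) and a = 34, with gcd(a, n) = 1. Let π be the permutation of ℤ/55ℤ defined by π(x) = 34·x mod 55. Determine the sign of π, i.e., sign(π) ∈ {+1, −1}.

+1

Orbit of 1 under x↦34x: [1, 34]… (length divides ord_55(34)).
33 cycles of lengths [2, 2, 2, 2, 2, 2, 2, 2, 2, 2, 2, 2, 2, 2, 2, 2, 2, 2, 2, 2, 2, 2, 1, 1, 1, 1, 1, 1, 1, 1, 1, 1, 1].
Σ(ℓ_i−1) = 55−33 = 22; sign = (−1)^22 = +1.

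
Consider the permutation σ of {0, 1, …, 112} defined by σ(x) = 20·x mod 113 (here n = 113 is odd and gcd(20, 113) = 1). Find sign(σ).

-1

Orbit of 50 under x↦20x: [50, 96, 112, 93, 52, 23, 8]… (length divides ord_113(20)).
Cycle type of π: 112 + 1; total 2 cycles.
113 − 2 = 111 transpositions; sign(π) = (−1)^111 = -1.
The Jacobi symbol (20|113) = -1 (Zolotarev) agrees.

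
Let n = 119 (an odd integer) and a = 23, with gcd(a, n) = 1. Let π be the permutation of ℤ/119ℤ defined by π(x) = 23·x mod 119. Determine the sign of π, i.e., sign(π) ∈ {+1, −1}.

Trace 32: π^k(32) = [32, 22, 30, 95, 43, 37, 18] for k=0..6.
Cycle type of π: 48×2 + 16 + 3×2 + 1; total 6 cycles.
With 6 cycles on 119 points, sign = (−1)^{119−6} = -1.
Check: (23/119) = -1 by Zolotarev.

-1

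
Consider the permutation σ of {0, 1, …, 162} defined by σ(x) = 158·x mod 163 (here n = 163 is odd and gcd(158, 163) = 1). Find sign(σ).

Orbit of 132 under x↦158x: [132, 155, 40, 126, 22, 53, 61]… (length divides ord_163(158)).
The orbit structure of x ↦ 158x mod 163: 7 orbits of sizes [27, 27, 27, 27, 27, 27, 1].
7 cycles on 163: each ℓ→(−1)^(ℓ−1), product (−1)^156 = +1.
Check: (158/163) = +1 by Zolotarev.

+1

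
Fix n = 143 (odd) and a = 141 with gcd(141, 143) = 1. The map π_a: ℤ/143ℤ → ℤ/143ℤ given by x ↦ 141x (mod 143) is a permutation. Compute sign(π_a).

-1

Orbit of 5 under x↦141x: [5, 133, 20, 103, 80, 126, 34]… (length divides ord_143(141)).
Cycle lengths of π_141 on ℤ/143ℤ: [60, 60, 12, 5, 5, 1]; 6 cycles in total.
Σ(ℓ_i−1) = 143−6 = 137; sign = (−1)^137 = -1.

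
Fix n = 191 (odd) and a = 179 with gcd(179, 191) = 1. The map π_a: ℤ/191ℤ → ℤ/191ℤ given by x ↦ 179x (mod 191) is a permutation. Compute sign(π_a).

-1

Orbit of 142 under x↦179x: [142, 15, 11, 59, 56, 92, 42]… (length divides ord_191(179)).
Decompose π into cycles: lengths [190, 1] (2 cycles, including the fixed point 0).
2 cycles on 191: each ℓ→(−1)^(ℓ−1), product (−1)^189 = -1.
The Jacobi symbol (179|191) = -1 (Zolotarev) agrees.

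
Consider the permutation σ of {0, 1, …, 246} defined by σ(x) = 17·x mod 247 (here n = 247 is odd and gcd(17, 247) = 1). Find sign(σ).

+1

Trace 218: π^k(218) = [218, 1, 17, 42, 220, 35, 101] for k=0..6.
Cycle type of π: 18×12 + 9×2 + 6×2 + 1; total 17 cycles.
With 17 cycles on 247 points, sign = (−1)^{247−17} = +1.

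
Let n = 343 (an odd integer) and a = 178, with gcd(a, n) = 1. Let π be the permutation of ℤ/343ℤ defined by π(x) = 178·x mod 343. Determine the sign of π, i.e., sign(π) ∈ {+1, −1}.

Start at x=68: 68 → 99 → 129 → 324 → 48 → 312 → 313 → … (one orbit).
The orbit structure of x ↦ 178x mod 343: 16 orbits of sizes [42, 42, 42, 42, 42, 42, 42, 6, 6, 6, 6, 6, 6, 6, 6, 1].
343 − 16 = 327 transpositions; sign(π) = (−1)^327 = -1.
The Jacobi symbol (178|343) = -1 (Zolotarev) agrees.

-1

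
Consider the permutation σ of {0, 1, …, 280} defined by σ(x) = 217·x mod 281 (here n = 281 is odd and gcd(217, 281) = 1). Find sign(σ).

+1

Orbit of 90 under x↦217x: [90, 141, 249, 81, 155, 196, 101]… (length divides ord_281(217)).
The orbit structure of x ↦ 217x mod 281: 5 orbits of sizes [70, 70, 70, 70, 1].
281 − 5 = 276 transpositions; sign(π) = (−1)^276 = +1.
(217|281)_J = +1 (Zolotarev's lemma cross-check).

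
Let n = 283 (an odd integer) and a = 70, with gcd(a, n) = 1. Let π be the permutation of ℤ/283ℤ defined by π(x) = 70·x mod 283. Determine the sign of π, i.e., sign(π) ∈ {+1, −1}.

Orbit of 179 under x↦70x: [179, 78, 83, 150, 29, 49, 34]… (length divides ord_283(70)).
Cycle lengths of π_70 on ℤ/283ℤ: [141, 141, 1]; 3 cycles in total.
n − c = 283 − 3 = 280; sign = (−1)^280 = +1.
Via Zolotarev, sign(π_{70}) = (70|283) = +1.

+1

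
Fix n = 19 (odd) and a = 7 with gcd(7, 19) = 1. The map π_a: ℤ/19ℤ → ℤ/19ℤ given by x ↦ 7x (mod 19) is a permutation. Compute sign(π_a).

Trace 11: π^k(11) = [11, 1, 7] for k=0..2.
7 cycles of lengths [3, 3, 3, 3, 3, 3, 1].
7 cycles on 19: each ℓ→(−1)^(ℓ−1), product (−1)^12 = +1.
Via Zolotarev, sign(π_{7}) = (7|19) = +1.

+1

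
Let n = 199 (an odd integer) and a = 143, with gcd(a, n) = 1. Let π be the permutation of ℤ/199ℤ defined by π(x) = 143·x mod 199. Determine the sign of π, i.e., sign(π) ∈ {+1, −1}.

-1

Start at x=10: 10 → 37 → 117 → 15 → 155 → 76 → 122 → … (one orbit).
Cycle lengths of π_143 on ℤ/199ℤ: [198, 1]; 2 cycles in total.
With 2 cycles on 199 points, sign = (−1)^{199−2} = -1.
Zolotarev: (143|199) = -1, matching the cycle-count sign.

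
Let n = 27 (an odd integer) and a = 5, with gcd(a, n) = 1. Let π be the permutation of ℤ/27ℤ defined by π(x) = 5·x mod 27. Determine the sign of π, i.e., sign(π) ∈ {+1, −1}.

-1

Start at x=22: 22 → 2 → 10 → 23 → 7 → 8 → 13 → … (one orbit).
The orbit structure of x ↦ 5x mod 27: 4 orbits of sizes [18, 6, 2, 1].
With 4 cycles on 27 points, sign = (−1)^{27−4} = -1.
Via Zolotarev, sign(π_{5}) = (5|27) = -1.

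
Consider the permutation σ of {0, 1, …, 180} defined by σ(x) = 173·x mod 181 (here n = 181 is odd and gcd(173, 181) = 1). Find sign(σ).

Trace 176: π^k(176) = [176, 40, 42, 26, 154, 35, 82] for k=0..6.
π_173 has 4 disjoint cycles with lengths [60, 60, 60, 1] on {0,…,180}.
181 − 4 = 177 transpositions; sign(π) = (−1)^177 = -1.
Check: (173/181) = -1 by Zolotarev.

-1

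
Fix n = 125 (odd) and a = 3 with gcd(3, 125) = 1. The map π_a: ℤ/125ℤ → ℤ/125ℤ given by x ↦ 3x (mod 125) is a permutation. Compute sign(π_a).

Trace 11: π^k(11) = [11, 33, 99, 47, 16, 48, 19] for k=0..6.
Cycle type of π: 100 + 20 + 4 + 1; total 4 cycles.
With 4 cycles on 125 points, sign = (−1)^{125−4} = -1.
(3|125)_J = -1 (Zolotarev's lemma cross-check).

-1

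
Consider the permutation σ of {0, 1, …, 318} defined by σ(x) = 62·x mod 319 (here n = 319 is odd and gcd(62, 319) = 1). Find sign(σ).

-1

Trace 178: π^k(178) = [178, 190, 296, 169, 270, 152, 173] for k=0..6.
Cycle type of π: 70×4 + 14×2 + 10 + 1; total 8 cycles.
8 cycles on 319: each ℓ→(−1)^(ℓ−1), product (−1)^311 = -1.
Via Zolotarev, sign(π_{62}) = (62|319) = -1.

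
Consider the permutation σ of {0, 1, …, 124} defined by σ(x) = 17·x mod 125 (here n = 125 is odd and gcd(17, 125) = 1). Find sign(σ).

-1

Orbit of 72 under x↦17x: [72, 99, 58, 111, 12, 79, 93]… (length divides ord_125(17)).
4 cycles of lengths [100, 20, 4, 1].
125 − 4 = 121 transpositions; sign(π) = (−1)^121 = -1.
Check: (17/125) = -1 by Zolotarev.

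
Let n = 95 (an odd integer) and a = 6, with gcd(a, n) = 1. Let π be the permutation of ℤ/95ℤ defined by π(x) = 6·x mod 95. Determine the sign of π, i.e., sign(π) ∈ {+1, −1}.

Start at x=36: 36 → 26 → 61 → 81 → 11 → 66 → 16 → … (one orbit).
Decompose π into cycles: lengths [9, 9, 9, 9, 9, 9, 9, 9, 9, 9, 1, 1, 1, 1, 1] (15 cycles, including the fixed point 0).
15 cycles on 95: each ℓ→(−1)^(ℓ−1), product (−1)^80 = +1.

+1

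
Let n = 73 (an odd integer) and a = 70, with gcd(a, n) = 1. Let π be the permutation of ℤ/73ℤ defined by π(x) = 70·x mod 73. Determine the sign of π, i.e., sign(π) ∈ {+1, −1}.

+1

Orbit of 1 under x↦70x: [1, 70, 9, 46, 8, 49, 72]… (length divides ord_73(70)).
Cycle lengths of π_70 on ℤ/73ℤ: [12, 12, 12, 12, 12, 12, 1]; 7 cycles in total.
7 cycles on 73: each ℓ→(−1)^(ℓ−1), product (−1)^66 = +1.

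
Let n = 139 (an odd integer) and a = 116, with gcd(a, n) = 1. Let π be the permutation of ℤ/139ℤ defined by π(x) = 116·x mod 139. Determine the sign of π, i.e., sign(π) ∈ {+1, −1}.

+1

Start at x=52: 52 → 55 → 125 → 44 → 100 → 63 → 80 → … (one orbit).
7 cycles of lengths [23, 23, 23, 23, 23, 23, 1].
With 7 cycles on 139 points, sign = (−1)^{139−7} = +1.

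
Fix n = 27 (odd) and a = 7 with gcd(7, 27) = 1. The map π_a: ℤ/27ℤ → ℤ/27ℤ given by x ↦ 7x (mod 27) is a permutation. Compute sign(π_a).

Trace 25: π^k(25) = [25, 13, 10, 16, 4, 1, 7] for k=0..6.
Cycle type of π: 9×2 + 3×2 + 1×3; total 7 cycles.
Σ(ℓ_i−1) = 27−7 = 20; sign = (−1)^20 = +1.
The Jacobi symbol (7|27) = +1 (Zolotarev) agrees.

+1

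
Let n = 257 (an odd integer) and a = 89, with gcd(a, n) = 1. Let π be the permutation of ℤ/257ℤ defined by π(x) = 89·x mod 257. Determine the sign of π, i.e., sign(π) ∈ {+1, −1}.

Trace 104: π^k(104) = [104, 4, 99, 73, 72, 240, 29] for k=0..6.
3 cycles of lengths [128, 128, 1].
Σ(ℓ_i−1) = 257−3 = 254; sign = (−1)^254 = +1.
Via Zolotarev, sign(π_{89}) = (89|257) = +1.

+1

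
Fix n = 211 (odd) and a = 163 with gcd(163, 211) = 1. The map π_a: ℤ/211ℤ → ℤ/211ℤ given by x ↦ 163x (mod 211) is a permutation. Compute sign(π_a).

Trace 176: π^k(176) = [176, 203, 173, 136, 13, 9, 201] for k=0..6.
Cycle lengths of π_163 on ℤ/211ℤ: [105, 105, 1]; 3 cycles in total.
3 cycles on 211: each ℓ→(−1)^(ℓ−1), product (−1)^208 = +1.

+1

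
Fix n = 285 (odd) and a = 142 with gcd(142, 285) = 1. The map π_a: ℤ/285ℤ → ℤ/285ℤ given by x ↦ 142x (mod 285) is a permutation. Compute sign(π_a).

-1

Orbit of 253 under x↦142x: [253, 16, 277, 4, 283, 1, 142]… (length divides ord_285(142)).
Decompose π into cycles: lengths [36, 36, 36, 36, 36, 36, 9, 9, 9, 9, 9, 9, 4, 4, 4, 1, 1, 1] (18 cycles, including the fixed point 0).
285 − 18 = 267 transpositions; sign(π) = (−1)^267 = -1.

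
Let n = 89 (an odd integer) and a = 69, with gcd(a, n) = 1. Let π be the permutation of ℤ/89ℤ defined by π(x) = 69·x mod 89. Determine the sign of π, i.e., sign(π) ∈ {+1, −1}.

Orbit of 69 under x↦69x: [69, 44, 10, 67, 84, 11, 47]… (length divides ord_89(69)).
The orbit structure of x ↦ 69x mod 89: 3 orbits of sizes [44, 44, 1].
n − c = 89 − 3 = 86; sign = (−1)^86 = +1.
Check: (69/89) = +1 by Zolotarev.

+1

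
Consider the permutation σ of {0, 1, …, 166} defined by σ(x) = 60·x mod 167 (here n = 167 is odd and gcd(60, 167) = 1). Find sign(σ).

-1

Trace 16: π^k(16) = [16, 125, 152, 102, 108, 134, 24] for k=0..6.
Decompose π into cycles: lengths [166, 1] (2 cycles, including the fixed point 0).
n − c = 167 − 2 = 165; sign = (−1)^165 = -1.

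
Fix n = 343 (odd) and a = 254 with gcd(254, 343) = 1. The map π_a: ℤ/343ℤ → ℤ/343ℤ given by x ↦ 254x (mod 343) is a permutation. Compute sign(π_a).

Trace 141: π^k(141) = [141, 142, 53, 85, 324, 319, 78] for k=0..6.
Cycle type of π: 147×2 + 21×2 + 3×2 + 1; total 7 cycles.
With 7 cycles on 343 points, sign = (−1)^{343−7} = +1.

+1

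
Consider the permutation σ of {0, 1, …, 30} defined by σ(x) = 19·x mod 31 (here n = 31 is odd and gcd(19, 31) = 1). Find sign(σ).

Orbit of 4 under x↦19x: [4, 14, 18, 1, 19, 20, 8]… (length divides ord_31(19)).
Cycle lengths of π_19 on ℤ/31ℤ: [15, 15, 1]; 3 cycles in total.
3 cycles on 31: each ℓ→(−1)^(ℓ−1), product (−1)^28 = +1.

+1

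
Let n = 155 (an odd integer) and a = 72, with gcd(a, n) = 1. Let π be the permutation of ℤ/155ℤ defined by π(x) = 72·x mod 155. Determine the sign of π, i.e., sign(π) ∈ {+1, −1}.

-1

Start at x=97: 97 → 9 → 28 → 1 → 72 → 69 → 8 → … (one orbit).
Cycle type of π: 60×2 + 15×2 + 4 + 1; total 6 cycles.
n − c = 155 − 6 = 149; sign = (−1)^149 = -1.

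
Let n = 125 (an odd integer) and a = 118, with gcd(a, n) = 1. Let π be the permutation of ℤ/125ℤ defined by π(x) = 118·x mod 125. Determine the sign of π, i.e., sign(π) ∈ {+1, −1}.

Trace 7: π^k(7) = [7, 76, 93, 99, 57, 101, 43] for k=0..6.
π_118 has 12 disjoint cycles with lengths [20, 20, 20, 20, 20, 4, 4, 4, 4, 4, 4, 1] on {0,…,124}.
sign(π) = (−1)^{n − #cycles} = (−1)^{125−12} = (−1)^113 = -1.

-1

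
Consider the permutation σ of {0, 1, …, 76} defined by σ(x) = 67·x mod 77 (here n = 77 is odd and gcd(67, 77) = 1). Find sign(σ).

Orbit of 1 under x↦67x: [1, 67, 23]… (length divides ord_77(67)).
π_67 has 33 disjoint cycles with lengths [3, 3, 3, 3, 3, 3, 3, 3, 3, 3, 3, 3, 3, 3, 3, 3, 3, 3, 3, 3, 3, 3, 1, 1, 1, 1, 1, 1, 1, 1, 1, 1, 1] on {0,…,76}.
33 cycles on 77: each ℓ→(−1)^(ℓ−1), product (−1)^44 = +1.
Check: (67/77) = +1 by Zolotarev.

+1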